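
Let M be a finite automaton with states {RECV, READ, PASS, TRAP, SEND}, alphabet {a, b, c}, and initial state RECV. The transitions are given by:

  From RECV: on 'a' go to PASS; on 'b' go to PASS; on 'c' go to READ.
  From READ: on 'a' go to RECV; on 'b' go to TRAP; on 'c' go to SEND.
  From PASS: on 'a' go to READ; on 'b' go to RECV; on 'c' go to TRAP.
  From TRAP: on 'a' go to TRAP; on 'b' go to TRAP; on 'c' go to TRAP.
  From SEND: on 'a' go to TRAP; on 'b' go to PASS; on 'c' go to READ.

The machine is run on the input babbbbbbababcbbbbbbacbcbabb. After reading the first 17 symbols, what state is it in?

TRAP

Trace: RECV -b-> PASS -a-> READ -b-> TRAP -b-> TRAP -b-> TRAP -b-> TRAP -b-> TRAP -b-> TRAP -a-> TRAP -b-> TRAP -a-> TRAP -b-> TRAP -c-> TRAP -b-> TRAP -b-> TRAP -b-> TRAP -b-> TRAP
After 17 symbols: TRAP.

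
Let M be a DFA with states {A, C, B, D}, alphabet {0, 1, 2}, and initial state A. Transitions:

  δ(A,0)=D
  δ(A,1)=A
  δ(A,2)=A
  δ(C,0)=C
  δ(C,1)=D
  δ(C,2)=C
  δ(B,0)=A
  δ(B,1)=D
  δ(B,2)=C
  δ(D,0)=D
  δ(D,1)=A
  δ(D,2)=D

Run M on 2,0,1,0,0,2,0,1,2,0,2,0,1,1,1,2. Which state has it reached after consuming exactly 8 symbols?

A

A → A → D → A → D → D → D → D → A
After 8 symbols: A.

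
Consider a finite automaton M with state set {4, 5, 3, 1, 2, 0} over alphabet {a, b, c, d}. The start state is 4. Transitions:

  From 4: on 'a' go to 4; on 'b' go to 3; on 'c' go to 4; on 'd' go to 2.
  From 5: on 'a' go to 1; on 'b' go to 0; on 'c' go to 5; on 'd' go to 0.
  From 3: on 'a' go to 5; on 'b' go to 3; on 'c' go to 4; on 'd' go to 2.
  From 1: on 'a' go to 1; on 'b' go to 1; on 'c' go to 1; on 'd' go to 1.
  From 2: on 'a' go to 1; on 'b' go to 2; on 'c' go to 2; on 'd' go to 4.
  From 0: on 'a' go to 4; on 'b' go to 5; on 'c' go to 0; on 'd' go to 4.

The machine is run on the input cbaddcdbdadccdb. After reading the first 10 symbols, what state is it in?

start at 4
read 'c': 4 → 4
read 'b': 4 → 3
read 'a': 3 → 5
read 'd': 5 → 0
read 'd': 0 → 4
read 'c': 4 → 4
read 'd': 4 → 2
read 'b': 2 → 2
read 'd': 2 → 4
read 'a': 4 → 4
After 10 symbols: 4.

4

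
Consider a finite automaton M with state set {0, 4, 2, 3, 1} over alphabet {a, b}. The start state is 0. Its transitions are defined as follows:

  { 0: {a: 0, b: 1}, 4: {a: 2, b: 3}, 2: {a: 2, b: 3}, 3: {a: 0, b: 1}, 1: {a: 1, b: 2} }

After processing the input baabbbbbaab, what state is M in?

Trace: 0 -b-> 1 -a-> 1 -a-> 1 -b-> 2 -b-> 3 -b-> 1 -b-> 2 -b-> 3 -a-> 0 -a-> 0 -b-> 1

1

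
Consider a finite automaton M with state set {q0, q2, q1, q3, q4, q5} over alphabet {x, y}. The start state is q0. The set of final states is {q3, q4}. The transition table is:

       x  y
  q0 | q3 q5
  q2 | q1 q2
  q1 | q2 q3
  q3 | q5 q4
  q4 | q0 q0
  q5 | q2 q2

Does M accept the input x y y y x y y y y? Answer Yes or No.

No

Trace: q0 -x-> q3 -y-> q4 -y-> q0 -y-> q5 -x-> q2 -y-> q2 -y-> q2 -y-> q2 -y-> q2
End state q2 is not accepting.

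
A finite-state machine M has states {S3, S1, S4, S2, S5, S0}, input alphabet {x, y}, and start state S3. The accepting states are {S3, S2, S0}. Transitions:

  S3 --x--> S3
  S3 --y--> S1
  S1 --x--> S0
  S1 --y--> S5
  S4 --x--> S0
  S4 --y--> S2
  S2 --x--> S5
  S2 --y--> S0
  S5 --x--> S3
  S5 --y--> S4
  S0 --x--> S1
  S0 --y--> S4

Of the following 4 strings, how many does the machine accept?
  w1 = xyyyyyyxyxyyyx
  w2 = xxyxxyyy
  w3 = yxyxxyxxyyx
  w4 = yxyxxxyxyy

3

w1: Trace: S3 -x-> S3 -y-> S1 -y-> S5 -y-> S4 -y-> S2 -y-> S0 -y-> S4 -x-> S0 -y-> S4 -x-> S0 -y-> S4 -y-> S2 -y-> S0 -x-> S1  → end S1, rejected
w2: Trace: S3 -x-> S3 -x-> S3 -y-> S1 -x-> S0 -x-> S1 -y-> S5 -y-> S4 -y-> S2  → end S2, accepted
w3: Trace: S3 -y-> S1 -x-> S0 -y-> S4 -x-> S0 -x-> S1 -y-> S5 -x-> S3 -x-> S3 -y-> S1 -y-> S5 -x-> S3  → end S3, accepted
w4: Trace: S3 -y-> S1 -x-> S0 -y-> S4 -x-> S0 -x-> S1 -x-> S0 -y-> S4 -x-> S0 -y-> S4 -y-> S2  → end S2, accepted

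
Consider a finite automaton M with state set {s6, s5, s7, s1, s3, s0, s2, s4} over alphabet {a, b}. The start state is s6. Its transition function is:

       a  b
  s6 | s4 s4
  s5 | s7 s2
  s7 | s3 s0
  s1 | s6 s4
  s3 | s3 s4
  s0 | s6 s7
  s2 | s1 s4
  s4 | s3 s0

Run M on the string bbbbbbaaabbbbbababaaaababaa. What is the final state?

Trace: s6 -b-> s4 -b-> s0 -b-> s7 -b-> s0 -b-> s7 -b-> s0 -a-> s6 -a-> s4 -a-> s3 -b-> s4 -b-> s0 -b-> s7 -b-> s0 -b-> s7 -a-> s3 -b-> s4 -a-> s3 -b-> s4 -a-> s3 -a-> s3 -a-> s3 -a-> s3 -b-> s4 -a-> s3 -b-> s4 -a-> s3 -a-> s3

s3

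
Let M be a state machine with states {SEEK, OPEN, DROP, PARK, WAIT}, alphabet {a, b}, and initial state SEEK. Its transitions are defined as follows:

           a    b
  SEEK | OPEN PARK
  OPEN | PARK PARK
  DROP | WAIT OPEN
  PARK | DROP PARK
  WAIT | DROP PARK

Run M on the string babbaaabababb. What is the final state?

SEEK → PARK → DROP → OPEN → PARK → DROP → WAIT → DROP → OPEN → PARK → PARK → DROP → OPEN → PARK

PARK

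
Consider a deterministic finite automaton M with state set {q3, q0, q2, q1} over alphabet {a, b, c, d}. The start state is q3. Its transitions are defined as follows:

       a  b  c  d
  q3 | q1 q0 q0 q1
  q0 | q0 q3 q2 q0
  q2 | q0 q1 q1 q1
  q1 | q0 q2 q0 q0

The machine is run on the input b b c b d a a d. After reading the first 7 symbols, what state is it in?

Trace: q3 -b-> q0 -b-> q3 -c-> q0 -b-> q3 -d-> q1 -a-> q0 -a-> q0
After 7 symbols: q0.

q0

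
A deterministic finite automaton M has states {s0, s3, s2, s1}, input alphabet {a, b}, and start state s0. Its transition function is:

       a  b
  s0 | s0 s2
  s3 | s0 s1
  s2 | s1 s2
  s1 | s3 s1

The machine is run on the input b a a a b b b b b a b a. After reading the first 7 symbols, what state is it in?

s2

start at s0
read 'b': s0 → s2
read 'a': s2 → s1
read 'a': s1 → s3
read 'a': s3 → s0
read 'b': s0 → s2
read 'b': s2 → s2
read 'b': s2 → s2
After 7 symbols: s2.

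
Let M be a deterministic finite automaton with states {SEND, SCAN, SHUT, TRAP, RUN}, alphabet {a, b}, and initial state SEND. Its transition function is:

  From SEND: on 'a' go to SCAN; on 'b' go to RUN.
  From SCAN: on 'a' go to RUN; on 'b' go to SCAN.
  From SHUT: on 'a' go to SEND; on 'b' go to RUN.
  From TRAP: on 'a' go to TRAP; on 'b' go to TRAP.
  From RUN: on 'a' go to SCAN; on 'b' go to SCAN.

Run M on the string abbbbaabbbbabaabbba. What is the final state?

start at SEND
read 'a': SEND → SCAN
read 'b': SCAN → SCAN
read 'b': SCAN → SCAN
read 'b': SCAN → SCAN
read 'b': SCAN → SCAN
read 'a': SCAN → RUN
read 'a': RUN → SCAN
read 'b': SCAN → SCAN
read 'b': SCAN → SCAN
read 'b': SCAN → SCAN
read 'b': SCAN → SCAN
read 'a': SCAN → RUN
read 'b': RUN → SCAN
read 'a': SCAN → RUN
read 'a': RUN → SCAN
read 'b': SCAN → SCAN
read 'b': SCAN → SCAN
read 'b': SCAN → SCAN
read 'a': SCAN → RUN

RUN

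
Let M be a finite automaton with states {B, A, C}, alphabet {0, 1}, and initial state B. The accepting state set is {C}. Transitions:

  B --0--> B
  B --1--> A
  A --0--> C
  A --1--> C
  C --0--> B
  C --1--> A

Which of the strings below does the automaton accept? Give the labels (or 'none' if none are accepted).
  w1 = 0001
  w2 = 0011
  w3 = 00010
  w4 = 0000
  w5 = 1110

w1:
  start at B
  read '0': B → B
  read '0': B → B
  read '0': B → B
  read '1': B → A
  end A, rejected
w2:
  start at B
  read '0': B → B
  read '0': B → B
  read '1': B → A
  read '1': A → C
  end C, accepted
w3:
  start at B
  read '0': B → B
  read '0': B → B
  read '0': B → B
  read '1': B → A
  read '0': A → C
  end C, accepted
w4:
  start at B
  read '0': B → B
  read '0': B → B
  read '0': B → B
  read '0': B → B
  end B, rejected
w5:
  start at B
  read '1': B → A
  read '1': A → C
  read '1': C → A
  read '0': A → C
  end C, accepted

w2, w3, w5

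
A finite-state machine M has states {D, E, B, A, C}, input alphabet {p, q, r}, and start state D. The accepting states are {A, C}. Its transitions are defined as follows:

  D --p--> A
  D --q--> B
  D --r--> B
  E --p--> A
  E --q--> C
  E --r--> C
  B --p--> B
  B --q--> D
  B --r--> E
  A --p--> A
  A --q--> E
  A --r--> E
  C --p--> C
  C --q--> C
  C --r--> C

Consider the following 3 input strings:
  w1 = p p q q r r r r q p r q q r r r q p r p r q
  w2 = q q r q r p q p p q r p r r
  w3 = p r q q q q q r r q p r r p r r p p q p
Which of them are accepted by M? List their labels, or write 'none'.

w1:
  start at D
  read 'p': D → A
  read 'p': A → A
  read 'q': A → E
  read 'q': E → C
  read 'r': C → C
  read 'r': C → C
  read 'r': C → C
  read 'r': C → C
  read 'q': C → C
  read 'p': C → C
  read 'r': C → C
  read 'q': C → C
  read 'q': C → C
  read 'r': C → C
  read 'r': C → C
  read 'r': C → C
  read 'q': C → C
  read 'p': C → C
  read 'r': C → C
  read 'p': C → C
  read 'r': C → C
  read 'q': C → C
  end C, accepted
w2:
  start at D
  read 'q': D → B
  read 'q': B → D
  read 'r': D → B
  read 'q': B → D
  read 'r': D → B
  read 'p': B → B
  read 'q': B → D
  read 'p': D → A
  read 'p': A → A
  read 'q': A → E
  read 'r': E → C
  read 'p': C → C
  read 'r': C → C
  read 'r': C → C
  end C, accepted
w3:
  start at D
  read 'p': D → A
  read 'r': A → E
  read 'q': E → C
  read 'q': C → C
  read 'q': C → C
  read 'q': C → C
  read 'q': C → C
  read 'r': C → C
  read 'r': C → C
  read 'q': C → C
  read 'p': C → C
  read 'r': C → C
  read 'r': C → C
  read 'p': C → C
  read 'r': C → C
  read 'r': C → C
  read 'p': C → C
  read 'p': C → C
  read 'q': C → C
  read 'p': C → C
  end C, accepted

w1, w2, w3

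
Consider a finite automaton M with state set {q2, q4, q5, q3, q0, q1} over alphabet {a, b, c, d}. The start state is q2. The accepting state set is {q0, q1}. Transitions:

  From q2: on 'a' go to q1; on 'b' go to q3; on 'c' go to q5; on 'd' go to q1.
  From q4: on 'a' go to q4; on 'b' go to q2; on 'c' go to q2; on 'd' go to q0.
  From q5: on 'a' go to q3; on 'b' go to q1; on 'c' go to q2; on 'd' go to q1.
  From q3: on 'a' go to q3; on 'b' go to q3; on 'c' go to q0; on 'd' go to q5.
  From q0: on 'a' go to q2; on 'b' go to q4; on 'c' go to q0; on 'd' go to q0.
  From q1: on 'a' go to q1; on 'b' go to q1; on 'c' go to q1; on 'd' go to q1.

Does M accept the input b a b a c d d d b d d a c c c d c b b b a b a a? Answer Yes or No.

q2 → q3 → q3 → q3 → q3 → q0 → q0 → q0 → q0 → q4 → q0 → q0 → q2 → q5 → q2 → q5 → q1 → q1 → q1 → q1 → q1 → q1 → q1 → q1 → q1
End state q1 is accepting.

Yes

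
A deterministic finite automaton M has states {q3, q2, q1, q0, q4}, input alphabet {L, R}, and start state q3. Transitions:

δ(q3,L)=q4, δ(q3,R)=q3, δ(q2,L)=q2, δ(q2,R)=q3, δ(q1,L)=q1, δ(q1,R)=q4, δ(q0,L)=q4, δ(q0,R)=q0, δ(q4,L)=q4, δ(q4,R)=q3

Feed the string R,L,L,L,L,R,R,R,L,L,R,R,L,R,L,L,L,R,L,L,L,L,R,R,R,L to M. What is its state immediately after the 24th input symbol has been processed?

start at q3
read 'R': q3 → q3
read 'L': q3 → q4
read 'L': q4 → q4
read 'L': q4 → q4
read 'L': q4 → q4
read 'R': q4 → q3
read 'R': q3 → q3
read 'R': q3 → q3
read 'L': q3 → q4
read 'L': q4 → q4
read 'R': q4 → q3
read 'R': q3 → q3
read 'L': q3 → q4
read 'R': q4 → q3
read 'L': q3 → q4
read 'L': q4 → q4
read 'L': q4 → q4
read 'R': q4 → q3
read 'L': q3 → q4
read 'L': q4 → q4
read 'L': q4 → q4
read 'L': q4 → q4
read 'R': q4 → q3
read 'R': q3 → q3
After 24 symbols: q3.

q3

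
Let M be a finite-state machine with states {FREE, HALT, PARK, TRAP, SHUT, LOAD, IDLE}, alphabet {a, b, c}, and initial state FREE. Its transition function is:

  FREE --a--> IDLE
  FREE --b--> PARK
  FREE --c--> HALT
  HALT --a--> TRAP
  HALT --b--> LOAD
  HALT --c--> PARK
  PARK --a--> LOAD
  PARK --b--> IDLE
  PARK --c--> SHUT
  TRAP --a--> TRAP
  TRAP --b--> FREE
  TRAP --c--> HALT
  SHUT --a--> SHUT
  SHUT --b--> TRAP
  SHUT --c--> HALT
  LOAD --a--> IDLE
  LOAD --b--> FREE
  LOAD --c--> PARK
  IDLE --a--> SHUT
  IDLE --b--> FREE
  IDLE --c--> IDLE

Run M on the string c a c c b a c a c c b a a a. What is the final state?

SHUT

Trace: FREE -c-> HALT -a-> TRAP -c-> HALT -c-> PARK -b-> IDLE -a-> SHUT -c-> HALT -a-> TRAP -c-> HALT -c-> PARK -b-> IDLE -a-> SHUT -a-> SHUT -a-> SHUT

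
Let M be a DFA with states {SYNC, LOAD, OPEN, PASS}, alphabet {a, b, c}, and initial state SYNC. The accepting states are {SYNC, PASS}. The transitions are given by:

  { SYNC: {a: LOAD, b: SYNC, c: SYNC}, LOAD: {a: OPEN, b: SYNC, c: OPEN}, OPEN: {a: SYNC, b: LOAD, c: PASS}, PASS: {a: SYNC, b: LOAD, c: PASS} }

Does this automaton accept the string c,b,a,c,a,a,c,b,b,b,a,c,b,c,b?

No

start at SYNC
read 'c': SYNC → SYNC
read 'b': SYNC → SYNC
read 'a': SYNC → LOAD
read 'c': LOAD → OPEN
read 'a': OPEN → SYNC
read 'a': SYNC → LOAD
read 'c': LOAD → OPEN
read 'b': OPEN → LOAD
read 'b': LOAD → SYNC
read 'b': SYNC → SYNC
read 'a': SYNC → LOAD
read 'c': LOAD → OPEN
read 'b': OPEN → LOAD
read 'c': LOAD → OPEN
read 'b': OPEN → LOAD
End state LOAD is not accepting.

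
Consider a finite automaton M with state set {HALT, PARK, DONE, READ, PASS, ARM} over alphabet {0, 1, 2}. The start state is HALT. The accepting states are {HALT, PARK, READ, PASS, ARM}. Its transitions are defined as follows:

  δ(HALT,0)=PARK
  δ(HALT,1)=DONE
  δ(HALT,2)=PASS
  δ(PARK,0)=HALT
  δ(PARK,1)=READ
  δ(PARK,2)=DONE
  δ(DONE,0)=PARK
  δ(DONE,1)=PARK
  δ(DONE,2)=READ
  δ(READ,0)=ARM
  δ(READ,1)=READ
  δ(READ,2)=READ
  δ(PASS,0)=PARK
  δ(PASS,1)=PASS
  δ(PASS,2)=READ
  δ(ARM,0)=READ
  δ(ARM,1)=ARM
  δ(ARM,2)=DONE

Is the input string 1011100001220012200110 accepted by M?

Yes

start at HALT
read '1': HALT → DONE
read '0': DONE → PARK
read '1': PARK → READ
read '1': READ → READ
read '1': READ → READ
read '0': READ → ARM
read '0': ARM → READ
read '0': READ → ARM
read '0': ARM → READ
read '1': READ → READ
read '2': READ → READ
read '2': READ → READ
read '0': READ → ARM
read '0': ARM → READ
read '1': READ → READ
read '2': READ → READ
read '2': READ → READ
read '0': READ → ARM
read '0': ARM → READ
read '1': READ → READ
read '1': READ → READ
read '0': READ → ARM
End state ARM is accepting.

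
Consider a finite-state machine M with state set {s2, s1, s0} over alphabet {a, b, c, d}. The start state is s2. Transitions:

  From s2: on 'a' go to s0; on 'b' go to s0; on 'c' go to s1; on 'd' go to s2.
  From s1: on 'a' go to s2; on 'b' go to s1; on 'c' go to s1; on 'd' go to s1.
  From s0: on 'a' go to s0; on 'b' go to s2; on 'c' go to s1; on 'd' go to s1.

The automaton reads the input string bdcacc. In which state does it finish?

s1

start at s2
read 'b': s2 → s0
read 'd': s0 → s1
read 'c': s1 → s1
read 'a': s1 → s2
read 'c': s2 → s1
read 'c': s1 → s1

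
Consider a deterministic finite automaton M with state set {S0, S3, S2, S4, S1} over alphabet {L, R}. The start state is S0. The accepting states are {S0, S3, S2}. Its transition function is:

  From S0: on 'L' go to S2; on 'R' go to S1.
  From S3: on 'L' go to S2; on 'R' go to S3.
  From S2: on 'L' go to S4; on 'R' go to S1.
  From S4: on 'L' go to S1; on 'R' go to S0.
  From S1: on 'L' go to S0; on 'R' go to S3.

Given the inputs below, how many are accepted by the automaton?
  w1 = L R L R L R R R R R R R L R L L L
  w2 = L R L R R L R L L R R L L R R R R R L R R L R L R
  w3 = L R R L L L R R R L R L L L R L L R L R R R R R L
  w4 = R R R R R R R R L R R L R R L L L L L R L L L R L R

w1: Trace: S0 -L-> S2 -R-> S1 -L-> S0 -R-> S1 -L-> S0 -R-> S1 -R-> S3 -R-> S3 -R-> S3 -R-> S3 -R-> S3 -R-> S3 -L-> S2 -R-> S1 -L-> S0 -L-> S2 -L-> S4  → end S4, rejected
w2: Trace: S0 -L-> S2 -R-> S1 -L-> S0 -R-> S1 -R-> S3 -L-> S2 -R-> S1 -L-> S0 -L-> S2 -R-> S1 -R-> S3 -L-> S2 -L-> S4 -R-> S0 -R-> S1 -R-> S3 -R-> S3 -R-> S3 -L-> S2 -R-> S1 -R-> S3 -L-> S2 -R-> S1 -L-> S0 -R-> S1  → end S1, rejected
w3: Trace: S0 -L-> S2 -R-> S1 -R-> S3 -L-> S2 -L-> S4 -L-> S1 -R-> S3 -R-> S3 -R-> S3 -L-> S2 -R-> S1 -L-> S0 -L-> S2 -L-> S4 -R-> S0 -L-> S2 -L-> S4 -R-> S0 -L-> S2 -R-> S1 -R-> S3 -R-> S3 -R-> S3 -R-> S3 -L-> S2  → end S2, accepted
w4: Trace: S0 -R-> S1 -R-> S3 -R-> S3 -R-> S3 -R-> S3 -R-> S3 -R-> S3 -R-> S3 -L-> S2 -R-> S1 -R-> S3 -L-> S2 -R-> S1 -R-> S3 -L-> S2 -L-> S4 -L-> S1 -L-> S0 -L-> S2 -R-> S1 -L-> S0 -L-> S2 -L-> S4 -R-> S0 -L-> S2 -R-> S1  → end S1, rejected

1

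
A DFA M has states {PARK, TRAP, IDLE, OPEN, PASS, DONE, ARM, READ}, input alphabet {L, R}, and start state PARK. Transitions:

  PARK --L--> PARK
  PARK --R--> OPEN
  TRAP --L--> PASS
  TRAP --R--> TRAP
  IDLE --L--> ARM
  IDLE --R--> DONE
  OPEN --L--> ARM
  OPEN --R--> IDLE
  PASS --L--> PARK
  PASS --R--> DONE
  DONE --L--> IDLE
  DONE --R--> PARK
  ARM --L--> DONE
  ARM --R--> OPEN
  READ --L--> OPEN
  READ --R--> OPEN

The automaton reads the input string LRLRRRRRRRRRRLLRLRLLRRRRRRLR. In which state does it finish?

Trace: PARK -L-> PARK -R-> OPEN -L-> ARM -R-> OPEN -R-> IDLE -R-> DONE -R-> PARK -R-> OPEN -R-> IDLE -R-> DONE -R-> PARK -R-> OPEN -R-> IDLE -L-> ARM -L-> DONE -R-> PARK -L-> PARK -R-> OPEN -L-> ARM -L-> DONE -R-> PARK -R-> OPEN -R-> IDLE -R-> DONE -R-> PARK -R-> OPEN -L-> ARM -R-> OPEN

OPEN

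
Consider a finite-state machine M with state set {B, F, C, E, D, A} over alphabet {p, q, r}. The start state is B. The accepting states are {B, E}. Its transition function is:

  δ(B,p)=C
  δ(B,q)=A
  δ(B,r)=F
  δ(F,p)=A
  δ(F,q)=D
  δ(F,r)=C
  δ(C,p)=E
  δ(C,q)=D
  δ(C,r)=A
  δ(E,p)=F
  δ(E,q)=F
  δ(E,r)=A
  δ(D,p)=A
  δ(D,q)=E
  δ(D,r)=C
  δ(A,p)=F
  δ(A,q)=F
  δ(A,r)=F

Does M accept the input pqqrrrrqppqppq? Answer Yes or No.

start at B
read 'p': B → C
read 'q': C → D
read 'q': D → E
read 'r': E → A
read 'r': A → F
read 'r': F → C
read 'r': C → A
read 'q': A → F
read 'p': F → A
read 'p': A → F
read 'q': F → D
read 'p': D → A
read 'p': A → F
read 'q': F → D
End state D is not accepting.

No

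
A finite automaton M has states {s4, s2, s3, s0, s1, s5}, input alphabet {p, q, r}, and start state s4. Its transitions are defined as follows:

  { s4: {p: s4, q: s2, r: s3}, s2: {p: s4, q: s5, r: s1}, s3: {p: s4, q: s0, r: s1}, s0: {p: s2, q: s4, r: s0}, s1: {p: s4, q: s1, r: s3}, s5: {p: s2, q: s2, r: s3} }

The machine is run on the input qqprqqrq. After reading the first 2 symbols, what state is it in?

s5

Trace: s4 -q-> s2 -q-> s5
After 2 symbols: s5.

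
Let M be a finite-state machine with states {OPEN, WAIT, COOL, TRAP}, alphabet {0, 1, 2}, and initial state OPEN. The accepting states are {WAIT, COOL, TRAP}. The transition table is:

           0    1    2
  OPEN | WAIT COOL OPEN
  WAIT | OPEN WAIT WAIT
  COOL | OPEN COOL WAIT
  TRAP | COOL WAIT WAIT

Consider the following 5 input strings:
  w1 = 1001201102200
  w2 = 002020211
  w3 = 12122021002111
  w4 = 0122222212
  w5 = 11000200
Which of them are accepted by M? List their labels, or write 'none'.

w2, w3, w4

w1: OPEN → COOL → OPEN → WAIT → WAIT → WAIT → OPEN → COOL → COOL → OPEN → OPEN → OPEN → WAIT → OPEN  → end OPEN, rejected
w2: OPEN → WAIT → OPEN → OPEN → WAIT → WAIT → OPEN → OPEN → COOL → COOL  → end COOL, accepted
w3: OPEN → COOL → WAIT → WAIT → WAIT → WAIT → OPEN → OPEN → COOL → OPEN → WAIT → WAIT → WAIT → WAIT → WAIT  → end WAIT, accepted
w4: OPEN → WAIT → WAIT → WAIT → WAIT → WAIT → WAIT → WAIT → WAIT → WAIT → WAIT  → end WAIT, accepted
w5: OPEN → COOL → COOL → OPEN → WAIT → OPEN → OPEN → WAIT → OPEN  → end OPEN, rejected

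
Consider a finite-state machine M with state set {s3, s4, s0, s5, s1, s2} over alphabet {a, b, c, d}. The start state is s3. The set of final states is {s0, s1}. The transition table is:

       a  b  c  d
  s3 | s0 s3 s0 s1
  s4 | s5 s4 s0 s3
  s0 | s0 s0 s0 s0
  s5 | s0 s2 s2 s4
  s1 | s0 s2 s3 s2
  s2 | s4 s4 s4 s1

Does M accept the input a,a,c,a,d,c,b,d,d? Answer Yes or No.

Yes

start at s3
read 'a': s3 → s0
read 'a': s0 → s0
read 'c': s0 → s0
read 'a': s0 → s0
read 'd': s0 → s0
read 'c': s0 → s0
read 'b': s0 → s0
read 'd': s0 → s0
read 'd': s0 → s0
End state s0 is accepting.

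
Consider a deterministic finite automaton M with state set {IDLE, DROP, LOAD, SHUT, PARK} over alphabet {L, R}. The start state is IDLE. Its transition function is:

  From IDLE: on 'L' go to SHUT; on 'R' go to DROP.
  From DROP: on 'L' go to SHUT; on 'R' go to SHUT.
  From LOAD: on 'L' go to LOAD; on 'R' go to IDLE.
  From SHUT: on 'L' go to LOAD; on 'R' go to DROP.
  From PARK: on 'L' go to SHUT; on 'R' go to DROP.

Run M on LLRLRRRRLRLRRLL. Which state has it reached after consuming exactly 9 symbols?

LOAD

IDLE → SHUT → LOAD → IDLE → SHUT → DROP → SHUT → DROP → SHUT → LOAD
After 9 symbols: LOAD.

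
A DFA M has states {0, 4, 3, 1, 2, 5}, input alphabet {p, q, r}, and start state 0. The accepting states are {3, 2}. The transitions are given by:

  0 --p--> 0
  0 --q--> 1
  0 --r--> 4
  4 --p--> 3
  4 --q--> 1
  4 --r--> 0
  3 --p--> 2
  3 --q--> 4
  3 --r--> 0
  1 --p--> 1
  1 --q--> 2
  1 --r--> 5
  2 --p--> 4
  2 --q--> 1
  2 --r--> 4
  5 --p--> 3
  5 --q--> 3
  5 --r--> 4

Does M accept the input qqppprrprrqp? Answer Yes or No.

No

0 → 1 → 2 → 4 → 3 → 2 → 4 → 0 → 0 → 4 → 0 → 1 → 1
End state 1 is not accepting.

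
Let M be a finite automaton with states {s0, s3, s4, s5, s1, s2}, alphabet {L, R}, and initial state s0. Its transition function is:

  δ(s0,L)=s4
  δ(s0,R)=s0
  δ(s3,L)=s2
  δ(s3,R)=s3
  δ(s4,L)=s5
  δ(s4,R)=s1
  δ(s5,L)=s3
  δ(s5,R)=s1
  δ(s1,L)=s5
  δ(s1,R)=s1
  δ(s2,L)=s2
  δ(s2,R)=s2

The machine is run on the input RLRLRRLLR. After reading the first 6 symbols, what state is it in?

s1

Trace: s0 -R-> s0 -L-> s4 -R-> s1 -L-> s5 -R-> s1 -R-> s1
After 6 symbols: s1.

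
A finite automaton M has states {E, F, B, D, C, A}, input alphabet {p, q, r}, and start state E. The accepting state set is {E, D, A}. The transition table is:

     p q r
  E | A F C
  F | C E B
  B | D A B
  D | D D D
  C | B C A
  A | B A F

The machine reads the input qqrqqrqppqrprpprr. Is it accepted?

start at E
read 'q': E → F
read 'q': F → E
read 'r': E → C
read 'q': C → C
read 'q': C → C
read 'r': C → A
read 'q': A → A
read 'p': A → B
read 'p': B → D
read 'q': D → D
read 'r': D → D
read 'p': D → D
read 'r': D → D
read 'p': D → D
read 'p': D → D
read 'r': D → D
read 'r': D → D
End state D is accepting.

Yes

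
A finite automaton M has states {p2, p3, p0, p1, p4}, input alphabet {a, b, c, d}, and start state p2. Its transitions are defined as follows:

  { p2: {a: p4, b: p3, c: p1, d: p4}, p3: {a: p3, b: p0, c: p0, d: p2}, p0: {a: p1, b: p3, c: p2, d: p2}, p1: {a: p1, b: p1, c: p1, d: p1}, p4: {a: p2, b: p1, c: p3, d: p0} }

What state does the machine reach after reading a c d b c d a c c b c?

p0

start at p2
read 'a': p2 → p4
read 'c': p4 → p3
read 'd': p3 → p2
read 'b': p2 → p3
read 'c': p3 → p0
read 'd': p0 → p2
read 'a': p2 → p4
read 'c': p4 → p3
read 'c': p3 → p0
read 'b': p0 → p3
read 'c': p3 → p0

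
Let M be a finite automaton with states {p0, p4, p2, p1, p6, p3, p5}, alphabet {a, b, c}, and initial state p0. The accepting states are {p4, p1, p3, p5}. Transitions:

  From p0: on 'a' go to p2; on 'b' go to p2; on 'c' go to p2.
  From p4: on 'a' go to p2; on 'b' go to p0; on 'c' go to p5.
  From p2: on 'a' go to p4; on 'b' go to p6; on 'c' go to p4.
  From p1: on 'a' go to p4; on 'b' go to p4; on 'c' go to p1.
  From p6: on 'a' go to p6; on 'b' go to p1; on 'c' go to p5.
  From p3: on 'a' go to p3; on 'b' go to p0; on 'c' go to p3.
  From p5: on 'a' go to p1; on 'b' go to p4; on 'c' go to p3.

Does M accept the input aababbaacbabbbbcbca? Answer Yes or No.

Yes

Trace: p0 -a-> p2 -a-> p4 -b-> p0 -a-> p2 -b-> p6 -b-> p1 -a-> p4 -a-> p2 -c-> p4 -b-> p0 -a-> p2 -b-> p6 -b-> p1 -b-> p4 -b-> p0 -c-> p2 -b-> p6 -c-> p5 -a-> p1
End state p1 is accepting.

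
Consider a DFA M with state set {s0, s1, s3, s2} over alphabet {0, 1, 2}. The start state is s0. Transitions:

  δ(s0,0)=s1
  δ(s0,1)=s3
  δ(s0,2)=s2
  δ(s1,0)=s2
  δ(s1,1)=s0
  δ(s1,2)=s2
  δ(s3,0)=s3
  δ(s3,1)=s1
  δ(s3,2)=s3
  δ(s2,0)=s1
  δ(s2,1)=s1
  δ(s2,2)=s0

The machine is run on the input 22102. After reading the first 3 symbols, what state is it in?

s3

start at s0
read '2': s0 → s2
read '2': s2 → s0
read '1': s0 → s3
After 3 symbols: s3.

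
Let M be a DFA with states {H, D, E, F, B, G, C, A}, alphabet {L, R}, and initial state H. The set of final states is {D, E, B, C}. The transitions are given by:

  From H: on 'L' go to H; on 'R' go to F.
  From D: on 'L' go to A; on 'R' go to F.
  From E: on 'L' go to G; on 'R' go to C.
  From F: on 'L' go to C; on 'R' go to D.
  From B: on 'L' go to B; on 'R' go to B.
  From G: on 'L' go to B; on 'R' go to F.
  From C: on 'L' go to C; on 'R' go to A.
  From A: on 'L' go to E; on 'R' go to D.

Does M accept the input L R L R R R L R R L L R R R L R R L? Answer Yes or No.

Yes

H → H → F → C → A → D → F → C → A → D → A → E → C → A → D → A → D → F → C
End state C is accepting.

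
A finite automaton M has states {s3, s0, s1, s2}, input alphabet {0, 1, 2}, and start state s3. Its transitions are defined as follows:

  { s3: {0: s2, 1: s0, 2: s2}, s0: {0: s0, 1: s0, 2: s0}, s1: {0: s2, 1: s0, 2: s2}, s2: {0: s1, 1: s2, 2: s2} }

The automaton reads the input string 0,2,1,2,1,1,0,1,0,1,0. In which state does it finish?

s3 → s2 → s2 → s2 → s2 → s2 → s2 → s1 → s0 → s0 → s0 → s0

s0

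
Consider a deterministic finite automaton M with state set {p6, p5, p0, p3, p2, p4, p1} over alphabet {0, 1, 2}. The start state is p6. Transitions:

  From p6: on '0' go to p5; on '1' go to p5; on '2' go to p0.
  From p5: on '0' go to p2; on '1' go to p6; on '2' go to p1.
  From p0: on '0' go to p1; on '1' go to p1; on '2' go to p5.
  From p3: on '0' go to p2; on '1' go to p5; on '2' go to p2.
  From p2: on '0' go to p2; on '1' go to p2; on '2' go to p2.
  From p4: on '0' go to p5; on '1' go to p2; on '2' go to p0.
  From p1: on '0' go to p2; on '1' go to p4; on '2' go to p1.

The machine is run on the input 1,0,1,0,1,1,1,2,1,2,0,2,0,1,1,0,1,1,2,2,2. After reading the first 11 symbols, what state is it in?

Trace: p6 -1-> p5 -0-> p2 -1-> p2 -0-> p2 -1-> p2 -1-> p2 -1-> p2 -2-> p2 -1-> p2 -2-> p2 -0-> p2
After 11 symbols: p2.

p2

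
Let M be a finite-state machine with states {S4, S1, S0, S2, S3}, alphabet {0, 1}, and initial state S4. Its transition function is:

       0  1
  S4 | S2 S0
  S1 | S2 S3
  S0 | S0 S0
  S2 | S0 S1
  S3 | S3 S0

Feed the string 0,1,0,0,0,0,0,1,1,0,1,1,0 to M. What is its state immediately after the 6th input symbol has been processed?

start at S4
read '0': S4 → S2
read '1': S2 → S1
read '0': S1 → S2
read '0': S2 → S0
read '0': S0 → S0
read '0': S0 → S0
After 6 symbols: S0.

S0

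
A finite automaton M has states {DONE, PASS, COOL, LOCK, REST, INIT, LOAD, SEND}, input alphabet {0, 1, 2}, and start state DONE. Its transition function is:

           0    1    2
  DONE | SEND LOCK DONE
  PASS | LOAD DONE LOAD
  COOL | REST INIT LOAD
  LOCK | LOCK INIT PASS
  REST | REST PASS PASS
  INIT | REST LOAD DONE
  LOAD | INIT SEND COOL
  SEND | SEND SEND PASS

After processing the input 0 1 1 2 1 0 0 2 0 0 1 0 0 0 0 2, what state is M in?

start at DONE
read '0': DONE → SEND
read '1': SEND → SEND
read '1': SEND → SEND
read '2': SEND → PASS
read '1': PASS → DONE
read '0': DONE → SEND
read '0': SEND → SEND
read '2': SEND → PASS
read '0': PASS → LOAD
read '0': LOAD → INIT
read '1': INIT → LOAD
read '0': LOAD → INIT
read '0': INIT → REST
read '0': REST → REST
read '0': REST → REST
read '2': REST → PASS

PASS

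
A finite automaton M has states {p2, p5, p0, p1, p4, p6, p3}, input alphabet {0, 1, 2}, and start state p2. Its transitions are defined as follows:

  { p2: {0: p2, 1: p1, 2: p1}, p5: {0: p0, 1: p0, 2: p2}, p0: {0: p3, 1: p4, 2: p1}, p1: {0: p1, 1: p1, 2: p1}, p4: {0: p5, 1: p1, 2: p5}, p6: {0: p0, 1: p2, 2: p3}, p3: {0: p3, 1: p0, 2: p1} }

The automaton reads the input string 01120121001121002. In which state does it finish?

p1

p2 → p2 → p1 → p1 → p1 → p1 → p1 → p1 → p1 → p1 → p1 → p1 → p1 → p1 → p1 → p1 → p1 → p1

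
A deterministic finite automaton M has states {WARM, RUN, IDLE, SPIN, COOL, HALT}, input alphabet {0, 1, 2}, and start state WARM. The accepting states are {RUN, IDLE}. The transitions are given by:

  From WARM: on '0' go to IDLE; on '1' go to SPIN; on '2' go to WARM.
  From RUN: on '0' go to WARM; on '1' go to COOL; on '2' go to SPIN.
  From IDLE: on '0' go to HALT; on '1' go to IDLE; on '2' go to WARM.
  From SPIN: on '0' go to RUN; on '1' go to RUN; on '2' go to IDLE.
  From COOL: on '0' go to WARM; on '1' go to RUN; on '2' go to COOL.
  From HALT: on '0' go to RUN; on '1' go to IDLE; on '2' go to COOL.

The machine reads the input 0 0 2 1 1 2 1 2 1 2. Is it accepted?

No

Trace: WARM -0-> IDLE -0-> HALT -2-> COOL -1-> RUN -1-> COOL -2-> COOL -1-> RUN -2-> SPIN -1-> RUN -2-> SPIN
End state SPIN is not accepting.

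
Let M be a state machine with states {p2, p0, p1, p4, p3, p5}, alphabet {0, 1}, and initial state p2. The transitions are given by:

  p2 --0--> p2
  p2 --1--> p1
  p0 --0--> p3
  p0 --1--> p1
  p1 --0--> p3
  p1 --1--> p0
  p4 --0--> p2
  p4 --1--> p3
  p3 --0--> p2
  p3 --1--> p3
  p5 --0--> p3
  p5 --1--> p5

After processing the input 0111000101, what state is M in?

start at p2
read '0': p2 → p2
read '1': p2 → p1
read '1': p1 → p0
read '1': p0 → p1
read '0': p1 → p3
read '0': p3 → p2
read '0': p2 → p2
read '1': p2 → p1
read '0': p1 → p3
read '1': p3 → p3

p3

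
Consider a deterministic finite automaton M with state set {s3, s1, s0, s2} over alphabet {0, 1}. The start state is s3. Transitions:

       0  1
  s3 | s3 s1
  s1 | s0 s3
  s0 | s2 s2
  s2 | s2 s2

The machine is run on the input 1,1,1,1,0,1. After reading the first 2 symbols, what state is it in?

s3

s3 → s1 → s3
After 2 symbols: s3.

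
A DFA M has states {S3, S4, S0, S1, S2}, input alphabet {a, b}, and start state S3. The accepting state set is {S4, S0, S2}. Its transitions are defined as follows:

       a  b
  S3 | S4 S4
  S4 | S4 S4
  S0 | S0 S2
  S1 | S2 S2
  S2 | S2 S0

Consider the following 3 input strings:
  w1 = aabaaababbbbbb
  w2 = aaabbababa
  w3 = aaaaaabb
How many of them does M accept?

w1: Trace: S3 -a-> S4 -a-> S4 -b-> S4 -a-> S4 -a-> S4 -a-> S4 -b-> S4 -a-> S4 -b-> S4 -b-> S4 -b-> S4 -b-> S4 -b-> S4 -b-> S4  → end S4, accepted
w2: Trace: S3 -a-> S4 -a-> S4 -a-> S4 -b-> S4 -b-> S4 -a-> S4 -b-> S4 -a-> S4 -b-> S4 -a-> S4  → end S4, accepted
w3: Trace: S3 -a-> S4 -a-> S4 -a-> S4 -a-> S4 -a-> S4 -a-> S4 -b-> S4 -b-> S4  → end S4, accepted

3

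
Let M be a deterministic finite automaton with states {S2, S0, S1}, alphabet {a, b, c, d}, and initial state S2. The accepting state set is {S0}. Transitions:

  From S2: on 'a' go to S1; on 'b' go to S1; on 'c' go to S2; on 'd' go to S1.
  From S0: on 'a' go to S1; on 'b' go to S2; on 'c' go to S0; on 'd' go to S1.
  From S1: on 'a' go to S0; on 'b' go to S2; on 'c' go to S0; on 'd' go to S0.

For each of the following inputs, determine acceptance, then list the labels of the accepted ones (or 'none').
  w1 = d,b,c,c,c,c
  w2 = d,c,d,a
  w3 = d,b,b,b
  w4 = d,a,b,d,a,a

w1: Trace: S2 -d-> S1 -b-> S2 -c-> S2 -c-> S2 -c-> S2 -c-> S2  → end S2, rejected
w2: Trace: S2 -d-> S1 -c-> S0 -d-> S1 -a-> S0  → end S0, accepted
w3: Trace: S2 -d-> S1 -b-> S2 -b-> S1 -b-> S2  → end S2, rejected
w4: Trace: S2 -d-> S1 -a-> S0 -b-> S2 -d-> S1 -a-> S0 -a-> S1  → end S1, rejected

w2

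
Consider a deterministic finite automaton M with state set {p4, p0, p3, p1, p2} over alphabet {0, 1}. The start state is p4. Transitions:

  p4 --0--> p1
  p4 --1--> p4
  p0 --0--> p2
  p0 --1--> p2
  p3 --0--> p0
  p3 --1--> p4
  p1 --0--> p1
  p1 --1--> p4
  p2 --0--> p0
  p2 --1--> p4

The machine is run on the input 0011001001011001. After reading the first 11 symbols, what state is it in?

p4 → p1 → p1 → p4 → p4 → p1 → p1 → p4 → p1 → p1 → p4 → p1
After 11 symbols: p1.

p1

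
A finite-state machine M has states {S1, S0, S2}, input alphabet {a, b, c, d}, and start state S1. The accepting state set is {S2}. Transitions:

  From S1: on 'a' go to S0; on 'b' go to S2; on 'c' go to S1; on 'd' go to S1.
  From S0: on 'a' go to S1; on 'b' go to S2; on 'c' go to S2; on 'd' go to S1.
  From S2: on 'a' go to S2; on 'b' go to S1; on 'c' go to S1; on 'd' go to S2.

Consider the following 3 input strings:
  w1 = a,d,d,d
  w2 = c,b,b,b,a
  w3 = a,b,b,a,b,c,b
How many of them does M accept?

2

w1: Trace: S1 -a-> S0 -d-> S1 -d-> S1 -d-> S1  → end S1, rejected
w2: Trace: S1 -c-> S1 -b-> S2 -b-> S1 -b-> S2 -a-> S2  → end S2, accepted
w3: Trace: S1 -a-> S0 -b-> S2 -b-> S1 -a-> S0 -b-> S2 -c-> S1 -b-> S2  → end S2, accepted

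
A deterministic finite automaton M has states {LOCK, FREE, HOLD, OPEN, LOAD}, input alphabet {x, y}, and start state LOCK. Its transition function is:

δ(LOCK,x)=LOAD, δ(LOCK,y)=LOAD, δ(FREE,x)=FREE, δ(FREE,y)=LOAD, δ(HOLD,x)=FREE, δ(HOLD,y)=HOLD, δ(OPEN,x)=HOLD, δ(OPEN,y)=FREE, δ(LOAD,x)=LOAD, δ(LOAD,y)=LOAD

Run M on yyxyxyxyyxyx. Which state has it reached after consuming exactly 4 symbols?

LOCK → LOAD → LOAD → LOAD → LOAD
After 4 symbols: LOAD.

LOAD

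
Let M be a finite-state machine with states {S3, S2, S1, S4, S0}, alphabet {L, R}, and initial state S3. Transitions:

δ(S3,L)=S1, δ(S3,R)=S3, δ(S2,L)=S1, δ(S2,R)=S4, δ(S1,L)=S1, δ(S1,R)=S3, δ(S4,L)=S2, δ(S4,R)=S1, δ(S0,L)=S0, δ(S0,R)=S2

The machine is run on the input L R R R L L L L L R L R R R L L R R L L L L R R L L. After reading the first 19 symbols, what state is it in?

S1

Trace: S3 -L-> S1 -R-> S3 -R-> S3 -R-> S3 -L-> S1 -L-> S1 -L-> S1 -L-> S1 -L-> S1 -R-> S3 -L-> S1 -R-> S3 -R-> S3 -R-> S3 -L-> S1 -L-> S1 -R-> S3 -R-> S3 -L-> S1
After 19 symbols: S1.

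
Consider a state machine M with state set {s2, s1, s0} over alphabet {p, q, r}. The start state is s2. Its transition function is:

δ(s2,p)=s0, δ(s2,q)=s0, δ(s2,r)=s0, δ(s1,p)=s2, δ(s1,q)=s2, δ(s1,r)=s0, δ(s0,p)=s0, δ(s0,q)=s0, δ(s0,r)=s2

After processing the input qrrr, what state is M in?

s2

start at s2
read 'q': s2 → s0
read 'r': s0 → s2
read 'r': s2 → s0
read 'r': s0 → s2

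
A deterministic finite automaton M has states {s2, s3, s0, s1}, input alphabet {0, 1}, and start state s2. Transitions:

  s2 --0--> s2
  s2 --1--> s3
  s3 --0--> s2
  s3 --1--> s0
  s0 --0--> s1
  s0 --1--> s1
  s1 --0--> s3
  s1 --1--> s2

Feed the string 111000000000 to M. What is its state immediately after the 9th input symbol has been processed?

s2 → s3 → s0 → s1 → s3 → s2 → s2 → s2 → s2 → s2
After 9 symbols: s2.

s2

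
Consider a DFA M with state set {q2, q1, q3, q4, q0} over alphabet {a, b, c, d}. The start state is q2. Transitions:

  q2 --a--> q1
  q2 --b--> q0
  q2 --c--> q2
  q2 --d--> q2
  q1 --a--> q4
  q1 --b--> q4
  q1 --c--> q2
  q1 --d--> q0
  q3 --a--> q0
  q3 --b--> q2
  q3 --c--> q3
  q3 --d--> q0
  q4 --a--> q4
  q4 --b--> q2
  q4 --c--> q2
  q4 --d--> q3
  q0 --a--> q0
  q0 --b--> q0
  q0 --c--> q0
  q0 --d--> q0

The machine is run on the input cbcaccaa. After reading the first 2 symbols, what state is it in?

q2 → q2 → q0
After 2 symbols: q0.

q0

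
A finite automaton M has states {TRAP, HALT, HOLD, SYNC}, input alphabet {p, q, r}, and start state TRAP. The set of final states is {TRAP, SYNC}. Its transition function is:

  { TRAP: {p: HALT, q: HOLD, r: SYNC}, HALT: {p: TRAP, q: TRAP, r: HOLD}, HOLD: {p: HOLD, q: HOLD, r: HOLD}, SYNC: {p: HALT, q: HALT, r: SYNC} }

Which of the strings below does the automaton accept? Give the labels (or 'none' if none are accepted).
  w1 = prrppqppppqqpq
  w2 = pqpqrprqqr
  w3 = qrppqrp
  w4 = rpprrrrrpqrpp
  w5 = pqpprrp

w4

w1: Trace: TRAP -p-> HALT -r-> HOLD -r-> HOLD -p-> HOLD -p-> HOLD -q-> HOLD -p-> HOLD -p-> HOLD -p-> HOLD -p-> HOLD -q-> HOLD -q-> HOLD -p-> HOLD -q-> HOLD  → end HOLD, rejected
w2: Trace: TRAP -p-> HALT -q-> TRAP -p-> HALT -q-> TRAP -r-> SYNC -p-> HALT -r-> HOLD -q-> HOLD -q-> HOLD -r-> HOLD  → end HOLD, rejected
w3: Trace: TRAP -q-> HOLD -r-> HOLD -p-> HOLD -p-> HOLD -q-> HOLD -r-> HOLD -p-> HOLD  → end HOLD, rejected
w4: Trace: TRAP -r-> SYNC -p-> HALT -p-> TRAP -r-> SYNC -r-> SYNC -r-> SYNC -r-> SYNC -r-> SYNC -p-> HALT -q-> TRAP -r-> SYNC -p-> HALT -p-> TRAP  → end TRAP, accepted
w5: Trace: TRAP -p-> HALT -q-> TRAP -p-> HALT -p-> TRAP -r-> SYNC -r-> SYNC -p-> HALT  → end HALT, rejected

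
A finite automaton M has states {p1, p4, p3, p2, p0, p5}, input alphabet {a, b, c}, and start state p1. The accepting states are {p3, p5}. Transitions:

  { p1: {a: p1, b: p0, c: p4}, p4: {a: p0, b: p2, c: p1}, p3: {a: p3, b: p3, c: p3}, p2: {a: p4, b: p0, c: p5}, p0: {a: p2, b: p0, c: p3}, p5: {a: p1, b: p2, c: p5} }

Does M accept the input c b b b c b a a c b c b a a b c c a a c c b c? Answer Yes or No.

Yes

p1 → p4 → p2 → p0 → p0 → p3 → p3 → p3 → p3 → p3 → p3 → p3 → p3 → p3 → p3 → p3 → p3 → p3 → p3 → p3 → p3 → p3 → p3 → p3
End state p3 is accepting.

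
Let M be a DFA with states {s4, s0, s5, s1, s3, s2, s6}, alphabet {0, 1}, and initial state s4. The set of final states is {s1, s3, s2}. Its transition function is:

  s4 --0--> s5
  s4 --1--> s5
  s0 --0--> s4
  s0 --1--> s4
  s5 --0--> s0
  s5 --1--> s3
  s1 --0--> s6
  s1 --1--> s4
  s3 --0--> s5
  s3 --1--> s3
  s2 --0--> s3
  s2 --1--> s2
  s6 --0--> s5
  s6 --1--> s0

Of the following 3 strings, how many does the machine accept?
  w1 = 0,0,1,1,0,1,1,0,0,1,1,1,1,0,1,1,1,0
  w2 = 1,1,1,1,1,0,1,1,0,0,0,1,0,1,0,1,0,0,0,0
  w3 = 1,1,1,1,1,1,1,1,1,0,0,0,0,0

w1: s4 → s5 → s0 → s4 → s5 → s0 → s4 → s5 → s0 → s4 → s5 → s3 → s3 → s3 → s5 → s3 → s3 → s3 → s5  → end s5, rejected
w2: s4 → s5 → s3 → s3 → s3 → s3 → s5 → s3 → s3 → s5 → s0 → s4 → s5 → s0 → s4 → s5 → s3 → s5 → s0 → s4 → s5  → end s5, rejected
w3: s4 → s5 → s3 → s3 → s3 → s3 → s3 → s3 → s3 → s3 → s5 → s0 → s4 → s5 → s0  → end s0, rejected

0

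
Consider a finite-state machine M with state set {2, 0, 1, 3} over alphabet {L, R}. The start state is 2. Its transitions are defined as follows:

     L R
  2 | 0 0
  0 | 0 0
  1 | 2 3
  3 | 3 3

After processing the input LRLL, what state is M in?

0

2 → 0 → 0 → 0 → 0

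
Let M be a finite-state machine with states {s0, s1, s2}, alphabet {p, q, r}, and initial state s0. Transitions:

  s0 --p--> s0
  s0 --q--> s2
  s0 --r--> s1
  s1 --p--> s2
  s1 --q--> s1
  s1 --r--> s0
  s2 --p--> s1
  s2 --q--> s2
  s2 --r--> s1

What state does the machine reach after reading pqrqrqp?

s1

start at s0
read 'p': s0 → s0
read 'q': s0 → s2
read 'r': s2 → s1
read 'q': s1 → s1
read 'r': s1 → s0
read 'q': s0 → s2
read 'p': s2 → s1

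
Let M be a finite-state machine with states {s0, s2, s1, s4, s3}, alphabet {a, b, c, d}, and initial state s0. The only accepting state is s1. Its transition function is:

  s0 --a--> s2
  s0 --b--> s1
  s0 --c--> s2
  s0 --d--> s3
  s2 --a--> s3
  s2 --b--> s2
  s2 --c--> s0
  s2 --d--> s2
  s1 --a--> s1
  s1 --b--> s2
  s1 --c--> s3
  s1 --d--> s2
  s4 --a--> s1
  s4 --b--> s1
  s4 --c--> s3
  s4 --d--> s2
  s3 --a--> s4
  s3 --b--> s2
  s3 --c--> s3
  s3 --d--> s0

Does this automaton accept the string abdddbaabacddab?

Yes

s0 → s2 → s2 → s2 → s2 → s2 → s2 → s3 → s4 → s1 → s1 → s3 → s0 → s3 → s4 → s1
End state s1 is accepting.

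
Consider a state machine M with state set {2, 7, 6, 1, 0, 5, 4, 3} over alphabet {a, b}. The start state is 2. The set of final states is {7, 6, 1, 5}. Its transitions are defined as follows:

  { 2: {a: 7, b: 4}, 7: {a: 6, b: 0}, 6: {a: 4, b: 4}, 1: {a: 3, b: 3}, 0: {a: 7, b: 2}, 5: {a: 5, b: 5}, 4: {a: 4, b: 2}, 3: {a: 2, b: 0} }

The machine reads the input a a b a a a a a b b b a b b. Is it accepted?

No

2 → 7 → 6 → 4 → 4 → 4 → 4 → 4 → 4 → 2 → 4 → 2 → 7 → 0 → 2
End state 2 is not accepting.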